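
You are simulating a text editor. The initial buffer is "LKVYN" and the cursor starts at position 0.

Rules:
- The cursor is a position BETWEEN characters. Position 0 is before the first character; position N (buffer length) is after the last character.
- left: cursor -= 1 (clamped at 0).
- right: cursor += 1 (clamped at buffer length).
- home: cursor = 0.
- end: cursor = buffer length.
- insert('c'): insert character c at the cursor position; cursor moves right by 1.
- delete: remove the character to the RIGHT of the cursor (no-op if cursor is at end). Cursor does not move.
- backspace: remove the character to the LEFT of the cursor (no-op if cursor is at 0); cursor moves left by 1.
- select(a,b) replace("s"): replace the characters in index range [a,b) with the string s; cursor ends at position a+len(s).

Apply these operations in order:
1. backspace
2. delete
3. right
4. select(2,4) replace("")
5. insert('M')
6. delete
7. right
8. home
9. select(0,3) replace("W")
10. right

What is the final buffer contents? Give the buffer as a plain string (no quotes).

Answer: W

Derivation:
After op 1 (backspace): buf='LKVYN' cursor=0
After op 2 (delete): buf='KVYN' cursor=0
After op 3 (right): buf='KVYN' cursor=1
After op 4 (select(2,4) replace("")): buf='KV' cursor=2
After op 5 (insert('M')): buf='KVM' cursor=3
After op 6 (delete): buf='KVM' cursor=3
After op 7 (right): buf='KVM' cursor=3
After op 8 (home): buf='KVM' cursor=0
After op 9 (select(0,3) replace("W")): buf='W' cursor=1
After op 10 (right): buf='W' cursor=1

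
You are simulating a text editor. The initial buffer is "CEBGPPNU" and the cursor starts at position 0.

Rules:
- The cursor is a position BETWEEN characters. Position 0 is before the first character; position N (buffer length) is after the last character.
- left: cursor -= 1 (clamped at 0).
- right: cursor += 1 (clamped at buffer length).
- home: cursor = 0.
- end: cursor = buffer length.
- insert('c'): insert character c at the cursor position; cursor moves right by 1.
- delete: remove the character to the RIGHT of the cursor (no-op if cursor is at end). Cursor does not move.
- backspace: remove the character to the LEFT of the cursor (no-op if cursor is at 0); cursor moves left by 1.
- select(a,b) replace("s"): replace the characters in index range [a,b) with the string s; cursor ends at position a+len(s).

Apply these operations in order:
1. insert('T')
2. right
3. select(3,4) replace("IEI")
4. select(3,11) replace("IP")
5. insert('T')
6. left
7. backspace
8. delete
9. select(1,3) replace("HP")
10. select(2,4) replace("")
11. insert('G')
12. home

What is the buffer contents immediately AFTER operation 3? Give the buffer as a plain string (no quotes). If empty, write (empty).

After op 1 (insert('T')): buf='TCEBGPPNU' cursor=1
After op 2 (right): buf='TCEBGPPNU' cursor=2
After op 3 (select(3,4) replace("IEI")): buf='TCEIEIGPPNU' cursor=6

Answer: TCEIEIGPPNU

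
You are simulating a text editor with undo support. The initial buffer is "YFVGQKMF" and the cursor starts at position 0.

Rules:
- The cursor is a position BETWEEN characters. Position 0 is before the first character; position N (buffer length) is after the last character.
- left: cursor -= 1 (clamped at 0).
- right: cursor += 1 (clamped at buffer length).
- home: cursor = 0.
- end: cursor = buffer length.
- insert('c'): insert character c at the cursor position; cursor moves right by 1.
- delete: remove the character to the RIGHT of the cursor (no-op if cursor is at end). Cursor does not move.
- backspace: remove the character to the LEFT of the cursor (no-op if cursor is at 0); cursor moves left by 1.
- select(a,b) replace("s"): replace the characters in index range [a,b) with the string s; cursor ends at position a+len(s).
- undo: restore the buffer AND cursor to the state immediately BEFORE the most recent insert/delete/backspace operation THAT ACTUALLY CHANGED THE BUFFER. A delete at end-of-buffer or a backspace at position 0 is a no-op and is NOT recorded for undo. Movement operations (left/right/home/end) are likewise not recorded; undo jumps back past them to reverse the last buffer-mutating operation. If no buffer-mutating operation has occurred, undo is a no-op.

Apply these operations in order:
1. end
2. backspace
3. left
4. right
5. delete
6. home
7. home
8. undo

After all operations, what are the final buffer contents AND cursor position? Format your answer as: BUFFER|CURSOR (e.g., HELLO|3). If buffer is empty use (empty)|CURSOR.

Answer: YFVGQKMF|8

Derivation:
After op 1 (end): buf='YFVGQKMF' cursor=8
After op 2 (backspace): buf='YFVGQKM' cursor=7
After op 3 (left): buf='YFVGQKM' cursor=6
After op 4 (right): buf='YFVGQKM' cursor=7
After op 5 (delete): buf='YFVGQKM' cursor=7
After op 6 (home): buf='YFVGQKM' cursor=0
After op 7 (home): buf='YFVGQKM' cursor=0
After op 8 (undo): buf='YFVGQKMF' cursor=8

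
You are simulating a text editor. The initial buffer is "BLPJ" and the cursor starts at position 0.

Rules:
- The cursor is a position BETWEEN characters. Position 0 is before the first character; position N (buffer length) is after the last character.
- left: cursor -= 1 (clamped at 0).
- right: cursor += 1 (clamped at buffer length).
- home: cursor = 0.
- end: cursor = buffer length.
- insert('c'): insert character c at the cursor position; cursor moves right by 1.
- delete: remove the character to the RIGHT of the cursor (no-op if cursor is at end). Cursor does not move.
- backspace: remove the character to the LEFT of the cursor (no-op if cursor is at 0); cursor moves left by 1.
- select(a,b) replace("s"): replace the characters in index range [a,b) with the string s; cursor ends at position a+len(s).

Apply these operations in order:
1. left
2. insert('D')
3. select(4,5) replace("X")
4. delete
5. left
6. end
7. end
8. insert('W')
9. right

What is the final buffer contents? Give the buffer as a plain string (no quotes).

Answer: DBLPXW

Derivation:
After op 1 (left): buf='BLPJ' cursor=0
After op 2 (insert('D')): buf='DBLPJ' cursor=1
After op 3 (select(4,5) replace("X")): buf='DBLPX' cursor=5
After op 4 (delete): buf='DBLPX' cursor=5
After op 5 (left): buf='DBLPX' cursor=4
After op 6 (end): buf='DBLPX' cursor=5
After op 7 (end): buf='DBLPX' cursor=5
After op 8 (insert('W')): buf='DBLPXW' cursor=6
After op 9 (right): buf='DBLPXW' cursor=6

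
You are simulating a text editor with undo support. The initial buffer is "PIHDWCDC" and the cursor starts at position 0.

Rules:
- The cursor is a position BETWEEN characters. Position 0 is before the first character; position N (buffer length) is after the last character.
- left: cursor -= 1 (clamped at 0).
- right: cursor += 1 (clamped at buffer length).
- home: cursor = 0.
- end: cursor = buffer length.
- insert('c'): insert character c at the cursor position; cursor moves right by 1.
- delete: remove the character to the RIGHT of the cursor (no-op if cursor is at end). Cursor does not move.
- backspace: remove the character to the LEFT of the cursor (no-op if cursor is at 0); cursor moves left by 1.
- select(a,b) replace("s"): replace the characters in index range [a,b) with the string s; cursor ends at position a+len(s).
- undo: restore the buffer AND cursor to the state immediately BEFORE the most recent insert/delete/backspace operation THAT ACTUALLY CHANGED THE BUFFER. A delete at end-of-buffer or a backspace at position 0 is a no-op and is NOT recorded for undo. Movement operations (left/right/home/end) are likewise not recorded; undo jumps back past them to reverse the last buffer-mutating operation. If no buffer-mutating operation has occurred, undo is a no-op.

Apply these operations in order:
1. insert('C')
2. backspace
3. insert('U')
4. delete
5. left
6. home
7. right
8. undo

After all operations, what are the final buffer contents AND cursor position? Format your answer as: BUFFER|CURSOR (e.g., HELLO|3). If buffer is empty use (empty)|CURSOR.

After op 1 (insert('C')): buf='CPIHDWCDC' cursor=1
After op 2 (backspace): buf='PIHDWCDC' cursor=0
After op 3 (insert('U')): buf='UPIHDWCDC' cursor=1
After op 4 (delete): buf='UIHDWCDC' cursor=1
After op 5 (left): buf='UIHDWCDC' cursor=0
After op 6 (home): buf='UIHDWCDC' cursor=0
After op 7 (right): buf='UIHDWCDC' cursor=1
After op 8 (undo): buf='UPIHDWCDC' cursor=1

Answer: UPIHDWCDC|1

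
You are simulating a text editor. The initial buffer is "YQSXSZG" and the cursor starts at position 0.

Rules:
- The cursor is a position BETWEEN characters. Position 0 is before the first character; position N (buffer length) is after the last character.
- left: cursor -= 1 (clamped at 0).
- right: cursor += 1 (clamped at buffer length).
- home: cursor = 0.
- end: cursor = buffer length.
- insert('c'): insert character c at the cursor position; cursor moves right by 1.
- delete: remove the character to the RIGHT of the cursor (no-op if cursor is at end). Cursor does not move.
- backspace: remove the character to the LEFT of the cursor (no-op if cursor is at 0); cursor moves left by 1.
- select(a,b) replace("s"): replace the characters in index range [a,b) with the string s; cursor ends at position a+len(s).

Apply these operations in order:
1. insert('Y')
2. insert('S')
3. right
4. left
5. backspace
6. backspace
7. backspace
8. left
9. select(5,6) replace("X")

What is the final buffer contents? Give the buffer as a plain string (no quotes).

Answer: YQSXSXG

Derivation:
After op 1 (insert('Y')): buf='YYQSXSZG' cursor=1
After op 2 (insert('S')): buf='YSYQSXSZG' cursor=2
After op 3 (right): buf='YSYQSXSZG' cursor=3
After op 4 (left): buf='YSYQSXSZG' cursor=2
After op 5 (backspace): buf='YYQSXSZG' cursor=1
After op 6 (backspace): buf='YQSXSZG' cursor=0
After op 7 (backspace): buf='YQSXSZG' cursor=0
After op 8 (left): buf='YQSXSZG' cursor=0
After op 9 (select(5,6) replace("X")): buf='YQSXSXG' cursor=6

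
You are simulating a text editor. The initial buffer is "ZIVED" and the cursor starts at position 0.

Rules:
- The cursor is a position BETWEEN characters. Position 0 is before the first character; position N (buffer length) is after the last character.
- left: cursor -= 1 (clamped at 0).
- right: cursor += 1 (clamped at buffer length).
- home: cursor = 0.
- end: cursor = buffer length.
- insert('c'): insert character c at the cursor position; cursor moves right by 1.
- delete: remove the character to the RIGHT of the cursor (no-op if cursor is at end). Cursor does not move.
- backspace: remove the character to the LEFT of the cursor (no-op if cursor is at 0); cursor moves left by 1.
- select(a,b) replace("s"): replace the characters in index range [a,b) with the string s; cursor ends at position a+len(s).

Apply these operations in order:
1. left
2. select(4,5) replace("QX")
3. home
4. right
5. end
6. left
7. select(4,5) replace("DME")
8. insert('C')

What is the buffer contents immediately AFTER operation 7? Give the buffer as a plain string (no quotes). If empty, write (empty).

After op 1 (left): buf='ZIVED' cursor=0
After op 2 (select(4,5) replace("QX")): buf='ZIVEQX' cursor=6
After op 3 (home): buf='ZIVEQX' cursor=0
After op 4 (right): buf='ZIVEQX' cursor=1
After op 5 (end): buf='ZIVEQX' cursor=6
After op 6 (left): buf='ZIVEQX' cursor=5
After op 7 (select(4,5) replace("DME")): buf='ZIVEDMEX' cursor=7

Answer: ZIVEDMEX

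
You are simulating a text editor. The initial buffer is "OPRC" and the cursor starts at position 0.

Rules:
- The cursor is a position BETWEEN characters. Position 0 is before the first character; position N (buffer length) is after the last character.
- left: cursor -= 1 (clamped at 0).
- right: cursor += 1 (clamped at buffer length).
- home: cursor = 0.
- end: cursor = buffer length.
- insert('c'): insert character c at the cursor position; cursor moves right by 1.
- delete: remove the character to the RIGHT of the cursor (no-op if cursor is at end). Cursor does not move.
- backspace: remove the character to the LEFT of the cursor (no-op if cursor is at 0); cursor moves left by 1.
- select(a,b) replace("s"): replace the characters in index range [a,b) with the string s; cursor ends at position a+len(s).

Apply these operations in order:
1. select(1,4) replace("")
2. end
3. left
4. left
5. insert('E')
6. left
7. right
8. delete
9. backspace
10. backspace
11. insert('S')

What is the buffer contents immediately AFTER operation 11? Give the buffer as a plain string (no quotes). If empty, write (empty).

After op 1 (select(1,4) replace("")): buf='O' cursor=1
After op 2 (end): buf='O' cursor=1
After op 3 (left): buf='O' cursor=0
After op 4 (left): buf='O' cursor=0
After op 5 (insert('E')): buf='EO' cursor=1
After op 6 (left): buf='EO' cursor=0
After op 7 (right): buf='EO' cursor=1
After op 8 (delete): buf='E' cursor=1
After op 9 (backspace): buf='(empty)' cursor=0
After op 10 (backspace): buf='(empty)' cursor=0
After op 11 (insert('S')): buf='S' cursor=1

Answer: S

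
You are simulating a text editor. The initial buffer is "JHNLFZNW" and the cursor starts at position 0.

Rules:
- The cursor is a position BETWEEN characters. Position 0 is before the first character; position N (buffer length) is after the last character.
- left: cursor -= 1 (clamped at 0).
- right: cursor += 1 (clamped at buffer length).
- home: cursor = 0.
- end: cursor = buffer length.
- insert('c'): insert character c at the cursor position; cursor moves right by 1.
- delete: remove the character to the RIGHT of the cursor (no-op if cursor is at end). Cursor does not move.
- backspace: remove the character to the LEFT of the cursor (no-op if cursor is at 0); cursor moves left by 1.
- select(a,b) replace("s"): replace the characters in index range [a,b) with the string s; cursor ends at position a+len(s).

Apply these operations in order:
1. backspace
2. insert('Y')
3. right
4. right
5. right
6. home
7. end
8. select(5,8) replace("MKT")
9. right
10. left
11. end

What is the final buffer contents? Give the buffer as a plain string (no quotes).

After op 1 (backspace): buf='JHNLFZNW' cursor=0
After op 2 (insert('Y')): buf='YJHNLFZNW' cursor=1
After op 3 (right): buf='YJHNLFZNW' cursor=2
After op 4 (right): buf='YJHNLFZNW' cursor=3
After op 5 (right): buf='YJHNLFZNW' cursor=4
After op 6 (home): buf='YJHNLFZNW' cursor=0
After op 7 (end): buf='YJHNLFZNW' cursor=9
After op 8 (select(5,8) replace("MKT")): buf='YJHNLMKTW' cursor=8
After op 9 (right): buf='YJHNLMKTW' cursor=9
After op 10 (left): buf='YJHNLMKTW' cursor=8
After op 11 (end): buf='YJHNLMKTW' cursor=9

Answer: YJHNLMKTW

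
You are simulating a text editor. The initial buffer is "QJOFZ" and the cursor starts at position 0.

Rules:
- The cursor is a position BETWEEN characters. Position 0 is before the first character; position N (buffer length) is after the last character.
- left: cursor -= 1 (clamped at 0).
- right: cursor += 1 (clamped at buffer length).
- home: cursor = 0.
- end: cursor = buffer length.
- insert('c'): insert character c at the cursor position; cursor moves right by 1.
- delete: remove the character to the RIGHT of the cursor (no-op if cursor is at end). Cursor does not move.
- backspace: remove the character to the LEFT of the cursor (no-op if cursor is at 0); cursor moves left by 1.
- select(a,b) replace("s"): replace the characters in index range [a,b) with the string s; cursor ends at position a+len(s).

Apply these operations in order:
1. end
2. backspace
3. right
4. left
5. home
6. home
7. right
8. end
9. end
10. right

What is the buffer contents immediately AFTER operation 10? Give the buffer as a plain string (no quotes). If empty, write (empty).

Answer: QJOF

Derivation:
After op 1 (end): buf='QJOFZ' cursor=5
After op 2 (backspace): buf='QJOF' cursor=4
After op 3 (right): buf='QJOF' cursor=4
After op 4 (left): buf='QJOF' cursor=3
After op 5 (home): buf='QJOF' cursor=0
After op 6 (home): buf='QJOF' cursor=0
After op 7 (right): buf='QJOF' cursor=1
After op 8 (end): buf='QJOF' cursor=4
After op 9 (end): buf='QJOF' cursor=4
After op 10 (right): buf='QJOF' cursor=4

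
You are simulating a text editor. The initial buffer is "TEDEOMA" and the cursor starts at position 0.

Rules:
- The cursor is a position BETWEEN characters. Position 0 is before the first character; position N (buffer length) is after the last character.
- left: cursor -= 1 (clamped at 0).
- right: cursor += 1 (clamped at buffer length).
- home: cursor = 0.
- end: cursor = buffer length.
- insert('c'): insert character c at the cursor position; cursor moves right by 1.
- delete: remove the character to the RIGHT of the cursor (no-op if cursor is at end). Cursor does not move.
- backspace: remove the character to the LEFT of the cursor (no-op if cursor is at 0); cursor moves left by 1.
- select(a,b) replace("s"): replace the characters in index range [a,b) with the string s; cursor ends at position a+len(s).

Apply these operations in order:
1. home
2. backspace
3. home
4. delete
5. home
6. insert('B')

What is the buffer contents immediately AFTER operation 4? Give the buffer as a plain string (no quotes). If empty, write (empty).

After op 1 (home): buf='TEDEOMA' cursor=0
After op 2 (backspace): buf='TEDEOMA' cursor=0
After op 3 (home): buf='TEDEOMA' cursor=0
After op 4 (delete): buf='EDEOMA' cursor=0

Answer: EDEOMA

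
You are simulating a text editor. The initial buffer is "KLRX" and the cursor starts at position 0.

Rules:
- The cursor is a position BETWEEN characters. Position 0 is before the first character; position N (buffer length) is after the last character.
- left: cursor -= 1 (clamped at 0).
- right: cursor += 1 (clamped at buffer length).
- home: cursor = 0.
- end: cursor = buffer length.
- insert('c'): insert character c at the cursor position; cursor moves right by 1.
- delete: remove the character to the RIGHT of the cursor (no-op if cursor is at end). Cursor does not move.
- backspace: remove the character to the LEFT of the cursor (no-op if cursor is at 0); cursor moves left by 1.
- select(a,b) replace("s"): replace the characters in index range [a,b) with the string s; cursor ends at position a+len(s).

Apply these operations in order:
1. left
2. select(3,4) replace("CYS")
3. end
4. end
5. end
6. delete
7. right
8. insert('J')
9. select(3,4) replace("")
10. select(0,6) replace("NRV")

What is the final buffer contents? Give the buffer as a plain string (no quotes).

Answer: NRV

Derivation:
After op 1 (left): buf='KLRX' cursor=0
After op 2 (select(3,4) replace("CYS")): buf='KLRCYS' cursor=6
After op 3 (end): buf='KLRCYS' cursor=6
After op 4 (end): buf='KLRCYS' cursor=6
After op 5 (end): buf='KLRCYS' cursor=6
After op 6 (delete): buf='KLRCYS' cursor=6
After op 7 (right): buf='KLRCYS' cursor=6
After op 8 (insert('J')): buf='KLRCYSJ' cursor=7
After op 9 (select(3,4) replace("")): buf='KLRYSJ' cursor=3
After op 10 (select(0,6) replace("NRV")): buf='NRV' cursor=3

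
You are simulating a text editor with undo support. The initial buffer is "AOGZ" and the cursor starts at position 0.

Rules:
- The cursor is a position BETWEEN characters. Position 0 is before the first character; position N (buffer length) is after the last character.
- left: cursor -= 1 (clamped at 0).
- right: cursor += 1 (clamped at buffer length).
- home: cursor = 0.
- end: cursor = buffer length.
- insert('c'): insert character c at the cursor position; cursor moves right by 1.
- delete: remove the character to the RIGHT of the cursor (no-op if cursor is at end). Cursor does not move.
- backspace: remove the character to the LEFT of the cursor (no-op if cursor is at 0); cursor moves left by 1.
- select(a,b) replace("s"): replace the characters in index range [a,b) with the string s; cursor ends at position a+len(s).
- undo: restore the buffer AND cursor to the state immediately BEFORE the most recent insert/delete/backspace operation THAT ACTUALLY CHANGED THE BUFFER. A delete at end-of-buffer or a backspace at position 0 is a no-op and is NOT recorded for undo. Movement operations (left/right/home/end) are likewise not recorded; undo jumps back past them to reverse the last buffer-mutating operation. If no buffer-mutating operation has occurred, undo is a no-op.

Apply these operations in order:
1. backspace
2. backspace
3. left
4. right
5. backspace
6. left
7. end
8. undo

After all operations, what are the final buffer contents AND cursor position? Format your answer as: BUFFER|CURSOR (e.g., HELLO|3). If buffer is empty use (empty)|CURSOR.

Answer: AOGZ|1

Derivation:
After op 1 (backspace): buf='AOGZ' cursor=0
After op 2 (backspace): buf='AOGZ' cursor=0
After op 3 (left): buf='AOGZ' cursor=0
After op 4 (right): buf='AOGZ' cursor=1
After op 5 (backspace): buf='OGZ' cursor=0
After op 6 (left): buf='OGZ' cursor=0
After op 7 (end): buf='OGZ' cursor=3
After op 8 (undo): buf='AOGZ' cursor=1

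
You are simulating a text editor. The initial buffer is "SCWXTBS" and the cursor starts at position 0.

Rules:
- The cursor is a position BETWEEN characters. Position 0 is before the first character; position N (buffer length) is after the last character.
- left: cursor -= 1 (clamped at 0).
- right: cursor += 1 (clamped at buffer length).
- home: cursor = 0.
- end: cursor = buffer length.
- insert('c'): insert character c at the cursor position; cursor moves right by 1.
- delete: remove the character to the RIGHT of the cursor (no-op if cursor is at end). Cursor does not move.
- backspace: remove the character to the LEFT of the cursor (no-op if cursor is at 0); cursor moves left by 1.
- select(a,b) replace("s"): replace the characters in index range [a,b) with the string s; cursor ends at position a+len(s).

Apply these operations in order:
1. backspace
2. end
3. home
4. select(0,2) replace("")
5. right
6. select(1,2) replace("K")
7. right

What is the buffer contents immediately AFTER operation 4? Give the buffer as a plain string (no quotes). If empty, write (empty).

Answer: WXTBS

Derivation:
After op 1 (backspace): buf='SCWXTBS' cursor=0
After op 2 (end): buf='SCWXTBS' cursor=7
After op 3 (home): buf='SCWXTBS' cursor=0
After op 4 (select(0,2) replace("")): buf='WXTBS' cursor=0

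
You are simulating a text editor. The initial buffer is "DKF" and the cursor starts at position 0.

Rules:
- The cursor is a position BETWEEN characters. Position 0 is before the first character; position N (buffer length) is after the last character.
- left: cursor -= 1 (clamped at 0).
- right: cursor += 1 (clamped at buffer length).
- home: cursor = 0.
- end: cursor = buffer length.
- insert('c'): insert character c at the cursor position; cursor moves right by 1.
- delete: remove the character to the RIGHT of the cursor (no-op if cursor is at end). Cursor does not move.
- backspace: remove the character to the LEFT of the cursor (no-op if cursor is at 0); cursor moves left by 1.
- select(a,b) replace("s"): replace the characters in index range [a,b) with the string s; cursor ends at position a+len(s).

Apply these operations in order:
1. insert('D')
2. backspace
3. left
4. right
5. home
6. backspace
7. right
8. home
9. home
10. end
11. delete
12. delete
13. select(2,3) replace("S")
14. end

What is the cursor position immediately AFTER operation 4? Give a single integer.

After op 1 (insert('D')): buf='DDKF' cursor=1
After op 2 (backspace): buf='DKF' cursor=0
After op 3 (left): buf='DKF' cursor=0
After op 4 (right): buf='DKF' cursor=1

Answer: 1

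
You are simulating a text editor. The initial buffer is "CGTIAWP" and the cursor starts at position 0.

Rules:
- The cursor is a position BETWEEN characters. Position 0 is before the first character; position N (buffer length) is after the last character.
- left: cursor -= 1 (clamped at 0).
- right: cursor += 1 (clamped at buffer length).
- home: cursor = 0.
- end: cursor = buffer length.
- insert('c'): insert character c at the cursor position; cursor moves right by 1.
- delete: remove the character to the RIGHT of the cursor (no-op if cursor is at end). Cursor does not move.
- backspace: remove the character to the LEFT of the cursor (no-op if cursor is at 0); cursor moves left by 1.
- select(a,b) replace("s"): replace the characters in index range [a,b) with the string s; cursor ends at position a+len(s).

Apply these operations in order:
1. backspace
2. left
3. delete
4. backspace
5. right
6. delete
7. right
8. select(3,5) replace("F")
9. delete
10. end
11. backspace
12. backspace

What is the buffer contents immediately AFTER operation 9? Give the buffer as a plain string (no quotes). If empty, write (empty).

Answer: GIAF

Derivation:
After op 1 (backspace): buf='CGTIAWP' cursor=0
After op 2 (left): buf='CGTIAWP' cursor=0
After op 3 (delete): buf='GTIAWP' cursor=0
After op 4 (backspace): buf='GTIAWP' cursor=0
After op 5 (right): buf='GTIAWP' cursor=1
After op 6 (delete): buf='GIAWP' cursor=1
After op 7 (right): buf='GIAWP' cursor=2
After op 8 (select(3,5) replace("F")): buf='GIAF' cursor=4
After op 9 (delete): buf='GIAF' cursor=4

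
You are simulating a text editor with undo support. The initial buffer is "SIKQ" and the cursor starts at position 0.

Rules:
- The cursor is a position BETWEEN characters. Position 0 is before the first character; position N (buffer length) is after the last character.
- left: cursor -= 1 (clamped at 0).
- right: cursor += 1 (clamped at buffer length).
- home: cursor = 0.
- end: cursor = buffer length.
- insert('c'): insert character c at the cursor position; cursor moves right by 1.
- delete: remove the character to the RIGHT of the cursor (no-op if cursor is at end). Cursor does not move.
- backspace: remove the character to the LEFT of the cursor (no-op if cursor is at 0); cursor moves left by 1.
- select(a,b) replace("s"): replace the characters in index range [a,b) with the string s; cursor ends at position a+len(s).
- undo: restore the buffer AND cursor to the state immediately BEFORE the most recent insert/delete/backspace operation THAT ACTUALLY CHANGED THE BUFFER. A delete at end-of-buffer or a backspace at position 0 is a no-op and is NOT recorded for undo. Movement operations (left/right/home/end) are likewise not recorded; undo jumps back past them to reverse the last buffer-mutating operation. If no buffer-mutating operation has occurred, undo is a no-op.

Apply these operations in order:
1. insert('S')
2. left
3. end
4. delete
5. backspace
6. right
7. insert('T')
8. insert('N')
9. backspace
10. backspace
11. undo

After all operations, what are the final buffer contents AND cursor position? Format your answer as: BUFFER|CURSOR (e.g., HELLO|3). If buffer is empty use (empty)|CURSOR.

After op 1 (insert('S')): buf='SSIKQ' cursor=1
After op 2 (left): buf='SSIKQ' cursor=0
After op 3 (end): buf='SSIKQ' cursor=5
After op 4 (delete): buf='SSIKQ' cursor=5
After op 5 (backspace): buf='SSIK' cursor=4
After op 6 (right): buf='SSIK' cursor=4
After op 7 (insert('T')): buf='SSIKT' cursor=5
After op 8 (insert('N')): buf='SSIKTN' cursor=6
After op 9 (backspace): buf='SSIKT' cursor=5
After op 10 (backspace): buf='SSIK' cursor=4
After op 11 (undo): buf='SSIKT' cursor=5

Answer: SSIKT|5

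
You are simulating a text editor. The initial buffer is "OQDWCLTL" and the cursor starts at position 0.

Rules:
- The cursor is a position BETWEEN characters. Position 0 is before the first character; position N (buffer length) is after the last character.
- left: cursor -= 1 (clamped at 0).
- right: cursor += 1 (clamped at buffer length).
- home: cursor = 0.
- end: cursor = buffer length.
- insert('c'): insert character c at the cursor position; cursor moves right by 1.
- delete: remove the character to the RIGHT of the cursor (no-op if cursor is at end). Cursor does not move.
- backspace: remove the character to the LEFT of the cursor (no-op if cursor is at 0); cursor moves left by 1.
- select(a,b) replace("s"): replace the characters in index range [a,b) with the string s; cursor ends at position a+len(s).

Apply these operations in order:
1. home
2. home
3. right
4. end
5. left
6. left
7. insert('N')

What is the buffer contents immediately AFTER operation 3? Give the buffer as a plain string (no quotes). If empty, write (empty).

Answer: OQDWCLTL

Derivation:
After op 1 (home): buf='OQDWCLTL' cursor=0
After op 2 (home): buf='OQDWCLTL' cursor=0
After op 3 (right): buf='OQDWCLTL' cursor=1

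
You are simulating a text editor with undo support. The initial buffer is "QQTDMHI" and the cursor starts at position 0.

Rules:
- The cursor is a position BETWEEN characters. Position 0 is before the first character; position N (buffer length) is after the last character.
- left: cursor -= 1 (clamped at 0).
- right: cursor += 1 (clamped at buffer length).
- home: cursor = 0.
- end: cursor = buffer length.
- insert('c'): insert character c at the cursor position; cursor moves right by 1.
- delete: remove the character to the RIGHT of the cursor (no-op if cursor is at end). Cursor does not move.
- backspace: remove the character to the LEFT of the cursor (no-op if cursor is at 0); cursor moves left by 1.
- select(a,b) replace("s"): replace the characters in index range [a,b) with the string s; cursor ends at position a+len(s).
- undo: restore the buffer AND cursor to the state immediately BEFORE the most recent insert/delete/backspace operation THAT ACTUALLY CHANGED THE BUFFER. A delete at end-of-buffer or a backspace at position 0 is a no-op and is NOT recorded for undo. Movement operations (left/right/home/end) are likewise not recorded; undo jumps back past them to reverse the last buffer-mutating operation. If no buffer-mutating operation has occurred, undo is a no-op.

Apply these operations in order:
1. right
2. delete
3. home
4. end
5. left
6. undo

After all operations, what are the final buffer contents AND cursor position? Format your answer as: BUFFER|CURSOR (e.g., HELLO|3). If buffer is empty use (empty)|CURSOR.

Answer: QQTDMHI|1

Derivation:
After op 1 (right): buf='QQTDMHI' cursor=1
After op 2 (delete): buf='QTDMHI' cursor=1
After op 3 (home): buf='QTDMHI' cursor=0
After op 4 (end): buf='QTDMHI' cursor=6
After op 5 (left): buf='QTDMHI' cursor=5
After op 6 (undo): buf='QQTDMHI' cursor=1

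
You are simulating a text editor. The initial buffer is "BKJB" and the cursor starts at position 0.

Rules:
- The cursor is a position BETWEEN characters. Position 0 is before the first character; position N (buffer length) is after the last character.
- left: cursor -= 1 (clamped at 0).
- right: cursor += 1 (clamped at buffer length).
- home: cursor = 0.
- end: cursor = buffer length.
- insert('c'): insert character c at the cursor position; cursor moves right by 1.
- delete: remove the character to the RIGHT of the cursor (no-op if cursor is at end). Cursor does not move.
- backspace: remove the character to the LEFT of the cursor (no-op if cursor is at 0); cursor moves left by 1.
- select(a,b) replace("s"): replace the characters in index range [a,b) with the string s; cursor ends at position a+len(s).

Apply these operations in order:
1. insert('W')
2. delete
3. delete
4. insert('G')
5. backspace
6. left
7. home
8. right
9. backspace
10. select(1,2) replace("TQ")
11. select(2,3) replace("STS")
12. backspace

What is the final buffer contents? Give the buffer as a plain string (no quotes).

Answer: JTST

Derivation:
After op 1 (insert('W')): buf='WBKJB' cursor=1
After op 2 (delete): buf='WKJB' cursor=1
After op 3 (delete): buf='WJB' cursor=1
After op 4 (insert('G')): buf='WGJB' cursor=2
After op 5 (backspace): buf='WJB' cursor=1
After op 6 (left): buf='WJB' cursor=0
After op 7 (home): buf='WJB' cursor=0
After op 8 (right): buf='WJB' cursor=1
After op 9 (backspace): buf='JB' cursor=0
After op 10 (select(1,2) replace("TQ")): buf='JTQ' cursor=3
After op 11 (select(2,3) replace("STS")): buf='JTSTS' cursor=5
After op 12 (backspace): buf='JTST' cursor=4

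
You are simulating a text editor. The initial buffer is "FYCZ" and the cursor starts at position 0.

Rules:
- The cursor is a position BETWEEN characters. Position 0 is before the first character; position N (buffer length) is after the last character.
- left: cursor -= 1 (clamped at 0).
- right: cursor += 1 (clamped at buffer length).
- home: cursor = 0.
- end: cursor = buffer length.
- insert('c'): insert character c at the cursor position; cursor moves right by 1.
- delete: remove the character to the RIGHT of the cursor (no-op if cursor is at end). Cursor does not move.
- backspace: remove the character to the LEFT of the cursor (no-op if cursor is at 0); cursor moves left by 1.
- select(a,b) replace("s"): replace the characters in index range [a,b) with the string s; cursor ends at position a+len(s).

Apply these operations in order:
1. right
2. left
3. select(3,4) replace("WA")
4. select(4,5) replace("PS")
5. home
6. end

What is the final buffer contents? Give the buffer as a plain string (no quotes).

After op 1 (right): buf='FYCZ' cursor=1
After op 2 (left): buf='FYCZ' cursor=0
After op 3 (select(3,4) replace("WA")): buf='FYCWA' cursor=5
After op 4 (select(4,5) replace("PS")): buf='FYCWPS' cursor=6
After op 5 (home): buf='FYCWPS' cursor=0
After op 6 (end): buf='FYCWPS' cursor=6

Answer: FYCWPS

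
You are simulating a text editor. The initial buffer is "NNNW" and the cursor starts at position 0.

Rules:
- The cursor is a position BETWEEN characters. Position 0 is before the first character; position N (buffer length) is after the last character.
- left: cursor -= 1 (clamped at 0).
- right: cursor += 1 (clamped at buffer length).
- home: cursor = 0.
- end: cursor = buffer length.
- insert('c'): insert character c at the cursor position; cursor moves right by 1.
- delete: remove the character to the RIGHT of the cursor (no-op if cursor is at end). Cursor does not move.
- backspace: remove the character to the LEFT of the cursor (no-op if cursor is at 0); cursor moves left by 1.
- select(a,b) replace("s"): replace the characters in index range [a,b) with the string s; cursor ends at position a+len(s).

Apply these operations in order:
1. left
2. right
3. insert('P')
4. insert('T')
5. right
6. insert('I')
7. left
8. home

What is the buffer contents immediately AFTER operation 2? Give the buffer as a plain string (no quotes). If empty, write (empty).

Answer: NNNW

Derivation:
After op 1 (left): buf='NNNW' cursor=0
After op 2 (right): buf='NNNW' cursor=1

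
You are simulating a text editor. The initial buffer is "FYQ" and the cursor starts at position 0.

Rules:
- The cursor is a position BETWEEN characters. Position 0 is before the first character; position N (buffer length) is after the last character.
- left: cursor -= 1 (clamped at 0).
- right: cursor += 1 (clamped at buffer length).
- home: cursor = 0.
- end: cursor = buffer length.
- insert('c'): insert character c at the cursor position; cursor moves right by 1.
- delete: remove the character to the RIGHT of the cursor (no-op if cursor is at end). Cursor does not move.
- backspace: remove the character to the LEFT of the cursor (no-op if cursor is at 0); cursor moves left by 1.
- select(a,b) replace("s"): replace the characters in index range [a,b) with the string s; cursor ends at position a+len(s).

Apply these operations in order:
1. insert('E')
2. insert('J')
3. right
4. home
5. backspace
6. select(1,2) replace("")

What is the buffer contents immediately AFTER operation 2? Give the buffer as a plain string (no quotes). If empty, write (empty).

After op 1 (insert('E')): buf='EFYQ' cursor=1
After op 2 (insert('J')): buf='EJFYQ' cursor=2

Answer: EJFYQ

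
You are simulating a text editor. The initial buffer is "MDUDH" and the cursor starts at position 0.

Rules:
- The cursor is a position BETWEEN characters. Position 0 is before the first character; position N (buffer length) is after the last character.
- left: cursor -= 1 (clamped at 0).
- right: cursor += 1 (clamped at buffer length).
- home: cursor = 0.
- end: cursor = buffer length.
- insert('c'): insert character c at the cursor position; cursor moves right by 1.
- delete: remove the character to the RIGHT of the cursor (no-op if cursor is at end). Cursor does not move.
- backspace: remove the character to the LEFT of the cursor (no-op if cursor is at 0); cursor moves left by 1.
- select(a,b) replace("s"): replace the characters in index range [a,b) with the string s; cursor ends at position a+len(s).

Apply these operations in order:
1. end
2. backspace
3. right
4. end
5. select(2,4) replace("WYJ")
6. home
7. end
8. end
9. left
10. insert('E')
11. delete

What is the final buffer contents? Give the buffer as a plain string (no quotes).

After op 1 (end): buf='MDUDH' cursor=5
After op 2 (backspace): buf='MDUD' cursor=4
After op 3 (right): buf='MDUD' cursor=4
After op 4 (end): buf='MDUD' cursor=4
After op 5 (select(2,4) replace("WYJ")): buf='MDWYJ' cursor=5
After op 6 (home): buf='MDWYJ' cursor=0
After op 7 (end): buf='MDWYJ' cursor=5
After op 8 (end): buf='MDWYJ' cursor=5
After op 9 (left): buf='MDWYJ' cursor=4
After op 10 (insert('E')): buf='MDWYEJ' cursor=5
After op 11 (delete): buf='MDWYE' cursor=5

Answer: MDWYE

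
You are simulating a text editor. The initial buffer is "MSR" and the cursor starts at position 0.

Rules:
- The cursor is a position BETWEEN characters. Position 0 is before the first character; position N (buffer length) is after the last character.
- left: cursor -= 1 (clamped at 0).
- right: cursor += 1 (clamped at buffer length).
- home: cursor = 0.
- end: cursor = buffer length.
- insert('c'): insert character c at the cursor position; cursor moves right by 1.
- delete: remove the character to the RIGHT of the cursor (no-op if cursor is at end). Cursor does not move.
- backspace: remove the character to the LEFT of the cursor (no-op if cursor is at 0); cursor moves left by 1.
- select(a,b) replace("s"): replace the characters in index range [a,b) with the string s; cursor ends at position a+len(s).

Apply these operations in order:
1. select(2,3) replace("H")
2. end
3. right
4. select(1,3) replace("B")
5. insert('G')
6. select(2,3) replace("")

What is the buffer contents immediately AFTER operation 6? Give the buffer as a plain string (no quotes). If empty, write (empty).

After op 1 (select(2,3) replace("H")): buf='MSH' cursor=3
After op 2 (end): buf='MSH' cursor=3
After op 3 (right): buf='MSH' cursor=3
After op 4 (select(1,3) replace("B")): buf='MB' cursor=2
After op 5 (insert('G')): buf='MBG' cursor=3
After op 6 (select(2,3) replace("")): buf='MB' cursor=2

Answer: MB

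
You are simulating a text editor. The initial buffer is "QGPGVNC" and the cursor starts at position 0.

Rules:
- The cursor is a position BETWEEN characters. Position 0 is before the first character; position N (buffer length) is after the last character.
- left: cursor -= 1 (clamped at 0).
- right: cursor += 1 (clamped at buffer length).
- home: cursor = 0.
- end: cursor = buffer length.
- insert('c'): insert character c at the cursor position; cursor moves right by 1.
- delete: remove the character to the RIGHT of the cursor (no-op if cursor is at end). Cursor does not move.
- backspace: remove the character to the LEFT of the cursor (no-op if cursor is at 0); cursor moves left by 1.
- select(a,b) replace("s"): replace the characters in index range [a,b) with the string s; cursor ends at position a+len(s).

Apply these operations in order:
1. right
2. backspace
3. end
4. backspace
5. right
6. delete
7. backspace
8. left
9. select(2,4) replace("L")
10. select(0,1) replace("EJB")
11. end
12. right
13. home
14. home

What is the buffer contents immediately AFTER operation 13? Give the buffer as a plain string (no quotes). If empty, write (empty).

Answer: EJBPL

Derivation:
After op 1 (right): buf='QGPGVNC' cursor=1
After op 2 (backspace): buf='GPGVNC' cursor=0
After op 3 (end): buf='GPGVNC' cursor=6
After op 4 (backspace): buf='GPGVN' cursor=5
After op 5 (right): buf='GPGVN' cursor=5
After op 6 (delete): buf='GPGVN' cursor=5
After op 7 (backspace): buf='GPGV' cursor=4
After op 8 (left): buf='GPGV' cursor=3
After op 9 (select(2,4) replace("L")): buf='GPL' cursor=3
After op 10 (select(0,1) replace("EJB")): buf='EJBPL' cursor=3
After op 11 (end): buf='EJBPL' cursor=5
After op 12 (right): buf='EJBPL' cursor=5
After op 13 (home): buf='EJBPL' cursor=0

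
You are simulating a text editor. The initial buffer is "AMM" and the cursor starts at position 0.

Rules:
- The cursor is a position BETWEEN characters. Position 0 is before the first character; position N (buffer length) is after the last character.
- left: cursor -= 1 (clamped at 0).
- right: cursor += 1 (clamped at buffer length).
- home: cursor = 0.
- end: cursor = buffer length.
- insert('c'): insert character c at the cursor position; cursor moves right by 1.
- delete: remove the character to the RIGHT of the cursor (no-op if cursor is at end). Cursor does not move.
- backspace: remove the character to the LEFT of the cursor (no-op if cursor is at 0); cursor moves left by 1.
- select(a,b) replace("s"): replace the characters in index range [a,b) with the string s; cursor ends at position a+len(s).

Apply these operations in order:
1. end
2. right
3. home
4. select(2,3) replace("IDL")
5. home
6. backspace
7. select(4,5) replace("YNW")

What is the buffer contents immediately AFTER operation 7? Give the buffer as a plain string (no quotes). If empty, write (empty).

Answer: AMIDYNW

Derivation:
After op 1 (end): buf='AMM' cursor=3
After op 2 (right): buf='AMM' cursor=3
After op 3 (home): buf='AMM' cursor=0
After op 4 (select(2,3) replace("IDL")): buf='AMIDL' cursor=5
After op 5 (home): buf='AMIDL' cursor=0
After op 6 (backspace): buf='AMIDL' cursor=0
After op 7 (select(4,5) replace("YNW")): buf='AMIDYNW' cursor=7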